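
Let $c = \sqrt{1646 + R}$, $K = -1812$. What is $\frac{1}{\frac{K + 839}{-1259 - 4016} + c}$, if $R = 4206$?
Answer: $- \frac{733225}{23262087253} + \frac{55651250 \sqrt{1463}}{162834610771} \approx 0.013041$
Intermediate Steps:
$c = 2 \sqrt{1463}$ ($c = \sqrt{1646 + 4206} = \sqrt{5852} = 2 \sqrt{1463} \approx 76.498$)
$\frac{1}{\frac{K + 839}{-1259 - 4016} + c} = \frac{1}{\frac{-1812 + 839}{-1259 - 4016} + 2 \sqrt{1463}} = \frac{1}{- \frac{973}{-5275} + 2 \sqrt{1463}} = \frac{1}{\left(-973\right) \left(- \frac{1}{5275}\right) + 2 \sqrt{1463}} = \frac{1}{\frac{973}{5275} + 2 \sqrt{1463}}$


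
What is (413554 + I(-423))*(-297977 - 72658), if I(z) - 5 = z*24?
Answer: -149516753445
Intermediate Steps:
I(z) = 5 + 24*z (I(z) = 5 + z*24 = 5 + 24*z)
(413554 + I(-423))*(-297977 - 72658) = (413554 + (5 + 24*(-423)))*(-297977 - 72658) = (413554 + (5 - 10152))*(-370635) = (413554 - 10147)*(-370635) = 403407*(-370635) = -149516753445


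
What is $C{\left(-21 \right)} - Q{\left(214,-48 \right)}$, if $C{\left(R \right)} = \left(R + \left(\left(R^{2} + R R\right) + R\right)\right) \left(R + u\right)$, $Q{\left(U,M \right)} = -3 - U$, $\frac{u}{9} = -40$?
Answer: $-319823$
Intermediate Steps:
$u = -360$ ($u = 9 \left(-40\right) = -360$)
$C{\left(R \right)} = \left(-360 + R\right) \left(2 R + 2 R^{2}\right)$ ($C{\left(R \right)} = \left(R + \left(\left(R^{2} + R R\right) + R\right)\right) \left(R - 360\right) = \left(R + \left(\left(R^{2} + R^{2}\right) + R\right)\right) \left(-360 + R\right) = \left(R + \left(2 R^{2} + R\right)\right) \left(-360 + R\right) = \left(R + \left(R + 2 R^{2}\right)\right) \left(-360 + R\right) = \left(2 R + 2 R^{2}\right) \left(-360 + R\right) = \left(-360 + R\right) \left(2 R + 2 R^{2}\right)$)
$C{\left(-21 \right)} - Q{\left(214,-48 \right)} = 2 \left(-21\right) \left(-360 + \left(-21\right)^{2} - -7539\right) - \left(-3 - 214\right) = 2 \left(-21\right) \left(-360 + 441 + 7539\right) - \left(-3 - 214\right) = 2 \left(-21\right) 7620 - -217 = -320040 + 217 = -319823$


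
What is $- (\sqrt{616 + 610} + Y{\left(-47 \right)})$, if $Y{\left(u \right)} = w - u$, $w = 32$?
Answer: $-79 - \sqrt{1226} \approx -114.01$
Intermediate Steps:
$Y{\left(u \right)} = 32 - u$
$- (\sqrt{616 + 610} + Y{\left(-47 \right)}) = - (\sqrt{616 + 610} + \left(32 - -47\right)) = - (\sqrt{1226} + \left(32 + 47\right)) = - (\sqrt{1226} + 79) = - (79 + \sqrt{1226}) = -79 - \sqrt{1226}$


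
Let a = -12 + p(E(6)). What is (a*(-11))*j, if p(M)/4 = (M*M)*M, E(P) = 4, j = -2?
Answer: 5368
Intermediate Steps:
p(M) = 4*M³ (p(M) = 4*((M*M)*M) = 4*(M²*M) = 4*M³)
a = 244 (a = -12 + 4*4³ = -12 + 4*64 = -12 + 256 = 244)
(a*(-11))*j = (244*(-11))*(-2) = -2684*(-2) = 5368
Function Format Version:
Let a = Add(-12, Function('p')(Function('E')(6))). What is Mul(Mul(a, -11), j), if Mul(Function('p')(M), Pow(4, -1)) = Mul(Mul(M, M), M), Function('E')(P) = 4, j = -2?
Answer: 5368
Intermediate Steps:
Function('p')(M) = Mul(4, Pow(M, 3)) (Function('p')(M) = Mul(4, Mul(Mul(M, M), M)) = Mul(4, Mul(Pow(M, 2), M)) = Mul(4, Pow(M, 3)))
a = 244 (a = Add(-12, Mul(4, Pow(4, 3))) = Add(-12, Mul(4, 64)) = Add(-12, 256) = 244)
Mul(Mul(a, -11), j) = Mul(Mul(244, -11), -2) = Mul(-2684, -2) = 5368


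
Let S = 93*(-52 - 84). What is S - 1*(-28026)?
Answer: 15378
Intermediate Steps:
S = -12648 (S = 93*(-136) = -12648)
S - 1*(-28026) = -12648 - 1*(-28026) = -12648 + 28026 = 15378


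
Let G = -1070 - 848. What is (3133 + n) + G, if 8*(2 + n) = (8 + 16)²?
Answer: 1285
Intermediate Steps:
G = -1918
n = 70 (n = -2 + (8 + 16)²/8 = -2 + (⅛)*24² = -2 + (⅛)*576 = -2 + 72 = 70)
(3133 + n) + G = (3133 + 70) - 1918 = 3203 - 1918 = 1285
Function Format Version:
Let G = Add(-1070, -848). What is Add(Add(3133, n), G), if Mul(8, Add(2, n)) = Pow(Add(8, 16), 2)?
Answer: 1285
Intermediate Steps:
G = -1918
n = 70 (n = Add(-2, Mul(Rational(1, 8), Pow(Add(8, 16), 2))) = Add(-2, Mul(Rational(1, 8), Pow(24, 2))) = Add(-2, Mul(Rational(1, 8), 576)) = Add(-2, 72) = 70)
Add(Add(3133, n), G) = Add(Add(3133, 70), -1918) = Add(3203, -1918) = 1285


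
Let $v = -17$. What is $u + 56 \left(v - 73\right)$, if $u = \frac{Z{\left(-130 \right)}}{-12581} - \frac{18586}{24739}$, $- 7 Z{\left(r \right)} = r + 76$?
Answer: $- \frac{10982233294688}{2178689513} \approx -5040.8$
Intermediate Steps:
$Z{\left(r \right)} = - \frac{76}{7} - \frac{r}{7}$ ($Z{\left(r \right)} = - \frac{r + 76}{7} = - \frac{76 + r}{7} = - \frac{76}{7} - \frac{r}{7}$)
$u = - \frac{1638149168}{2178689513}$ ($u = \frac{- \frac{76}{7} - - \frac{130}{7}}{-12581} - \frac{18586}{24739} = \left(- \frac{76}{7} + \frac{130}{7}\right) \left(- \frac{1}{12581}\right) - \frac{18586}{24739} = \frac{54}{7} \left(- \frac{1}{12581}\right) - \frac{18586}{24739} = - \frac{54}{88067} - \frac{18586}{24739} = - \frac{1638149168}{2178689513} \approx -0.7519$)
$u + 56 \left(v - 73\right) = - \frac{1638149168}{2178689513} + 56 \left(-17 - 73\right) = - \frac{1638149168}{2178689513} + 56 \left(-90\right) = - \frac{1638149168}{2178689513} - 5040 = - \frac{10982233294688}{2178689513}$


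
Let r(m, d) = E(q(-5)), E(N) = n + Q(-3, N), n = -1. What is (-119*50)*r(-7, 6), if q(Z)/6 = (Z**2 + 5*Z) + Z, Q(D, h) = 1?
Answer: 0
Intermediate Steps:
q(Z) = 6*Z**2 + 36*Z (q(Z) = 6*((Z**2 + 5*Z) + Z) = 6*(Z**2 + 6*Z) = 6*Z**2 + 36*Z)
E(N) = 0 (E(N) = -1 + 1 = 0)
r(m, d) = 0
(-119*50)*r(-7, 6) = -119*50*0 = -5950*0 = 0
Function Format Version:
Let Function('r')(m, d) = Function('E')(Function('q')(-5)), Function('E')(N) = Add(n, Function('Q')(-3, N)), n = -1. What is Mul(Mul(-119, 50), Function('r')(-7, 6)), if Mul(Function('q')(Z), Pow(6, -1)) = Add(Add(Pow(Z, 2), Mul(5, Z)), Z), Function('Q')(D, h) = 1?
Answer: 0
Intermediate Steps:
Function('q')(Z) = Add(Mul(6, Pow(Z, 2)), Mul(36, Z)) (Function('q')(Z) = Mul(6, Add(Add(Pow(Z, 2), Mul(5, Z)), Z)) = Mul(6, Add(Pow(Z, 2), Mul(6, Z))) = Add(Mul(6, Pow(Z, 2)), Mul(36, Z)))
Function('E')(N) = 0 (Function('E')(N) = Add(-1, 1) = 0)
Function('r')(m, d) = 0
Mul(Mul(-119, 50), Function('r')(-7, 6)) = Mul(Mul(-119, 50), 0) = Mul(-5950, 0) = 0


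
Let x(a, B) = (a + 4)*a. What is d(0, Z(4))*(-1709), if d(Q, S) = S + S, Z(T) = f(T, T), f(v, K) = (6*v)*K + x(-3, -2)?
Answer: -317874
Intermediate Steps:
x(a, B) = a*(4 + a) (x(a, B) = (4 + a)*a = a*(4 + a))
f(v, K) = -3 + 6*K*v (f(v, K) = (6*v)*K - 3*(4 - 3) = 6*K*v - 3*1 = 6*K*v - 3 = -3 + 6*K*v)
Z(T) = -3 + 6*T**2 (Z(T) = -3 + 6*T*T = -3 + 6*T**2)
d(Q, S) = 2*S
d(0, Z(4))*(-1709) = (2*(-3 + 6*4**2))*(-1709) = (2*(-3 + 6*16))*(-1709) = (2*(-3 + 96))*(-1709) = (2*93)*(-1709) = 186*(-1709) = -317874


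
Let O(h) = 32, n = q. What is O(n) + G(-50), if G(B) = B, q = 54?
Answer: -18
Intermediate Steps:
n = 54
O(n) + G(-50) = 32 - 50 = -18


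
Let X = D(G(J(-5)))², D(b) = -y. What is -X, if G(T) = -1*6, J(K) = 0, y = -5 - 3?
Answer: -64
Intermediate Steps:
y = -8
G(T) = -6
D(b) = 8 (D(b) = -1*(-8) = 8)
X = 64 (X = 8² = 64)
-X = -1*64 = -64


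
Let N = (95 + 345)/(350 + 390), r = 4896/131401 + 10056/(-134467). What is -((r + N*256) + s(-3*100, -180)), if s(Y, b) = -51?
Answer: -66146241343027/653756635879 ≈ -101.18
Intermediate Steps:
r = -663018024/17669098267 (r = 4896*(1/131401) + 10056*(-1/134467) = 4896/131401 - 10056/134467 = -663018024/17669098267 ≈ -0.037524)
N = 22/37 (N = 440/740 = 440*(1/740) = 22/37 ≈ 0.59459)
-((r + N*256) + s(-3*100, -180)) = -((-663018024/17669098267 + (22/37)*256) - 51) = -((-663018024/17669098267 + 5632/37) - 51) = -(99487829772856/653756635879 - 51) = -1*66146241343027/653756635879 = -66146241343027/653756635879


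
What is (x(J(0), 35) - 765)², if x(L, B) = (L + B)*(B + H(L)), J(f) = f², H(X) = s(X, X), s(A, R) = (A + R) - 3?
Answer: 126025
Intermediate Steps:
s(A, R) = -3 + A + R
H(X) = -3 + 2*X (H(X) = -3 + X + X = -3 + 2*X)
x(L, B) = (B + L)*(-3 + B + 2*L) (x(L, B) = (L + B)*(B + (-3 + 2*L)) = (B + L)*(-3 + B + 2*L))
(x(J(0), 35) - 765)² = ((35² + 35*0² + 35*(-3 + 2*0²) + 0²*(-3 + 2*0²)) - 765)² = ((1225 + 35*0 + 35*(-3 + 2*0) + 0*(-3 + 2*0)) - 765)² = ((1225 + 0 + 35*(-3 + 0) + 0*(-3 + 0)) - 765)² = ((1225 + 0 + 35*(-3) + 0*(-3)) - 765)² = ((1225 + 0 - 105 + 0) - 765)² = (1120 - 765)² = 355² = 126025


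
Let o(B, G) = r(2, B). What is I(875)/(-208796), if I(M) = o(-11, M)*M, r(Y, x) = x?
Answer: 1375/29828 ≈ 0.046098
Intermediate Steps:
o(B, G) = B
I(M) = -11*M
I(875)/(-208796) = -11*875/(-208796) = -9625*(-1/208796) = 1375/29828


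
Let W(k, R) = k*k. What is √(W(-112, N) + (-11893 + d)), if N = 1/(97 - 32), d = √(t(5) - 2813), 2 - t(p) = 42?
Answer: √(651 + 3*I*√317) ≈ 25.536 + 1.0458*I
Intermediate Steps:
t(p) = -40 (t(p) = 2 - 1*42 = 2 - 42 = -40)
d = 3*I*√317 (d = √(-40 - 2813) = √(-2853) = 3*I*√317 ≈ 53.413*I)
N = 1/65 ≈ 0.015385
W(k, R) = k²
√(W(-112, N) + (-11893 + d)) = √((-112)² + (-11893 + 3*I*√317)) = √(12544 + (-11893 + 3*I*√317)) = √(651 + 3*I*√317)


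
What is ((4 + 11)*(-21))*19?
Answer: -5985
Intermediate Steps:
((4 + 11)*(-21))*19 = (15*(-21))*19 = -315*19 = -5985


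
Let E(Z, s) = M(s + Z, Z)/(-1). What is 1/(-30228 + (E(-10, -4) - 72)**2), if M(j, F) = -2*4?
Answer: -1/26132 ≈ -3.8267e-5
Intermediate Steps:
M(j, F) = -8
E(Z, s) = 8 (E(Z, s) = -8/(-1) = -8*(-1) = 8)
1/(-30228 + (E(-10, -4) - 72)**2) = 1/(-30228 + (8 - 72)**2) = 1/(-30228 + (-64)**2) = 1/(-30228 + 4096) = 1/(-26132) = -1/26132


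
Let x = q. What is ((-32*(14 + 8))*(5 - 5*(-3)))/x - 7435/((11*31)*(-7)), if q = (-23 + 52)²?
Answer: -27356125/2007467 ≈ -13.627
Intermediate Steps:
q = 841 (q = 29² = 841)
x = 841
((-32*(14 + 8))*(5 - 5*(-3)))/x - 7435/((11*31)*(-7)) = ((-32*(14 + 8))*(5 - 5*(-3)))/841 - 7435/((11*31)*(-7)) = ((-32*22)*(5 + 15))*(1/841) - 7435/(341*(-7)) = -704*20*(1/841) - 7435/(-2387) = -14080*1/841 - 7435*(-1/2387) = -14080/841 + 7435/2387 = -27356125/2007467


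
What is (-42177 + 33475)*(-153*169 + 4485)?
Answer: 185979144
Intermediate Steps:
(-42177 + 33475)*(-153*169 + 4485) = -8702*(-25857 + 4485) = -8702*(-21372) = 185979144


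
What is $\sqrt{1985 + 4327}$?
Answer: $2 \sqrt{1578} \approx 79.448$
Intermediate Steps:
$\sqrt{1985 + 4327} = \sqrt{6312} = 2 \sqrt{1578}$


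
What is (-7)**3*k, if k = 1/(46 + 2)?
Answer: -343/48 ≈ -7.1458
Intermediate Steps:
k = 1/48 ≈ 0.020833
(-7)**3*k = (-7)**3*(1/48) = -343*1/48 = -343/48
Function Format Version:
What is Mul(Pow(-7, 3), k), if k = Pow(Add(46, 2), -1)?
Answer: Rational(-343, 48) ≈ -7.1458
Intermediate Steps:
k = Rational(1, 48) (k = Pow(48, -1) = Rational(1, 48) ≈ 0.020833)
Mul(Pow(-7, 3), k) = Mul(Pow(-7, 3), Rational(1, 48)) = Mul(-343, Rational(1, 48)) = Rational(-343, 48)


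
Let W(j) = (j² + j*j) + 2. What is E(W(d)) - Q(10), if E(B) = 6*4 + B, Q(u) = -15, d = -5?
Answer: 91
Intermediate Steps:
W(j) = 2 + 2*j² (W(j) = (j² + j²) + 2 = 2*j² + 2 = 2 + 2*j²)
E(B) = 24 + B
E(W(d)) - Q(10) = (24 + (2 + 2*(-5)²)) - 1*(-15) = (24 + (2 + 2*25)) + 15 = (24 + (2 + 50)) + 15 = (24 + 52) + 15 = 76 + 15 = 91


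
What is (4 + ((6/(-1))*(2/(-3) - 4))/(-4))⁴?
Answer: 81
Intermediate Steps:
(4 + ((6/(-1))*(2/(-3) - 4))/(-4))⁴ = (4 + ((6*(-1))*(2*(-⅓) - 4))*(-¼))⁴ = (4 - 6*(-⅔ - 4)*(-¼))⁴ = (4 - 6*(-14/3)*(-¼))⁴ = (4 + 28*(-¼))⁴ = (4 - 7)⁴ = (-3)⁴ = 81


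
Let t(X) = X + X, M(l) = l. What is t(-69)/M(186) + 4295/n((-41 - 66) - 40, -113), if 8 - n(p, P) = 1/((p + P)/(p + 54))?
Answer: 34571999/61597 ≈ 561.26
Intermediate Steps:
n(p, P) = 8 - (54 + p)/(P + p) (n(p, P) = 8 - 1/((p + P)/(p + 54)) = 8 - 1/((P + p)/(54 + p)) = 8 - (54 + p)/(P + p))
t(X) = 2*X
t(-69)/M(186) + 4295/n((-41 - 66) - 40, -113) = (2*(-69))/186 + 4295/(((-54 + 7*((-41 - 66) - 40) + 8*(-113))/(-113 + ((-41 - 66) - 40)))) = -138*1/186 + 4295/(((-54 + 7*(-107 - 40) - 904)/(-113 + (-107 - 40)))) = -23/31 + 4295/(((-54 + 7*(-147) - 904)/(-113 - 147))) = -23/31 + 4295/(((-54 - 1029 - 904)/(-260))) = -23/31 + 4295/((-1/260*(-1987))) = -23/31 + 4295/(1987/260) = -23/31 + 4295*(260/1987) = -23/31 + 1116700/1987 = 34571999/61597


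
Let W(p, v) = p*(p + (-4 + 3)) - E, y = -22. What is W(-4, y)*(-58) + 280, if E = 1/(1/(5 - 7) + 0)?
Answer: -996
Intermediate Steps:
E = -2 (E = 1/(1/(-2) + 0) = 1/(-1/2 + 0) = 1/(-1/2) = -2)
W(p, v) = 2 + p*(-1 + p) (W(p, v) = p*(p + (-4 + 3)) - 1*(-2) = p*(p - 1) + 2 = p*(-1 + p) + 2 = 2 + p*(-1 + p))
W(-4, y)*(-58) + 280 = (2 + (-4)**2 - 1*(-4))*(-58) + 280 = (2 + 16 + 4)*(-58) + 280 = 22*(-58) + 280 = -1276 + 280 = -996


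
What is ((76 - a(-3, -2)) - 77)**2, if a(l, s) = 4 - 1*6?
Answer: 1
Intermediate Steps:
a(l, s) = -2 (a(l, s) = 4 - 6 = -2)
((76 - a(-3, -2)) - 77)**2 = ((76 - 1*(-2)) - 77)**2 = ((76 + 2) - 77)**2 = (78 - 77)**2 = 1**2 = 1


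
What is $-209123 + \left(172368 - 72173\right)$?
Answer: $-108928$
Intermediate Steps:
$-209123 + \left(172368 - 72173\right) = -209123 + 100195 = -108928$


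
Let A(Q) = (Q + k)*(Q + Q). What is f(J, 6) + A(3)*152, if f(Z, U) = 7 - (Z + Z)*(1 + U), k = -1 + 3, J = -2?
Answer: 4595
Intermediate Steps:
k = 2
f(Z, U) = 7 - 2*Z*(1 + U)
A(Q) = 2*Q*(2 + Q) (A(Q) = (Q + 2)*(Q + Q) = (2 + Q)*(2*Q) = 2*Q*(2 + Q))
f(J, 6) + A(3)*152 = (7 - 2*(-2) - 2*6*(-2)) + (2*3*(2 + 3))*152 = (7 + 4 + 24) + (2*3*5)*152 = 35 + 30*152 = 35 + 4560 = 4595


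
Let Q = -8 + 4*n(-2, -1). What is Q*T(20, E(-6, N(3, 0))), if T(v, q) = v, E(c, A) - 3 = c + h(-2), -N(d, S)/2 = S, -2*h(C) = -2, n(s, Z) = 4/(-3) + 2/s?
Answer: -1040/3 ≈ -346.67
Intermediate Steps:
n(s, Z) = -4/3 + 2/s (n(s, Z) = 4*(-1/3) + 2/s = -4/3 + 2/s)
h(C) = 1 (h(C) = -1/2*(-2) = 1)
N(d, S) = -2*S
E(c, A) = 4 + c (E(c, A) = 3 + (c + 1) = 3 + (1 + c) = 4 + c)
Q = -52/3 (Q = -8 + 4*(-4/3 + 2/(-2)) = -8 + 4*(-4/3 + 2*(-1/2)) = -8 + 4*(-4/3 - 1) = -8 + 4*(-7/3) = -8 - 28/3 = -52/3 ≈ -17.333)
Q*T(20, E(-6, N(3, 0))) = -52/3*20 = -1040/3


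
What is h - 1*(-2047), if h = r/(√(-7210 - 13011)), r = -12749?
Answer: 2047 + 12749*I*√20221/20221 ≈ 2047.0 + 89.655*I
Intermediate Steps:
h = 12749*I*√20221/20221 (h = -12749/√(-7210 - 13011) = -12749*(-I*√20221/20221) = -(-12749)*I*√20221/20221 = 12749*I*√20221/20221 ≈ 89.655*I)
h - 1*(-2047) = 12749*I*√20221/20221 - 1*(-2047) = 12749*I*√20221/20221 + 2047 = 2047 + 12749*I*√20221/20221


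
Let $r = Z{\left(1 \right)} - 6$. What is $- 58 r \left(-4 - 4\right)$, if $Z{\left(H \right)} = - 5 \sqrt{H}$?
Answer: $-5104$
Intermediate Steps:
$r = -11$ ($r = - 5 \sqrt{1} - 6 = \left(-5\right) 1 - 6 = -5 - 6 = -11$)
$- 58 r \left(-4 - 4\right) = - 58 \left(- 11 \left(-4 - 4\right)\right) = - 58 \left(\left(-11\right) \left(-8\right)\right) = \left(-58\right) 88 = -5104$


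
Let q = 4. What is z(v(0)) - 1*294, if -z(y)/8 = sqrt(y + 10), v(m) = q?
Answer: -294 - 8*sqrt(14) ≈ -323.93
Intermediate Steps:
v(m) = 4
z(y) = -8*sqrt(10 + y) (z(y) = -8*sqrt(y + 10) = -8*sqrt(10 + y))
z(v(0)) - 1*294 = -8*sqrt(10 + 4) - 1*294 = -8*sqrt(14) - 294 = -294 - 8*sqrt(14)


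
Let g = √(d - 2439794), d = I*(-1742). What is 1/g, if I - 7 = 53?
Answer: -I*√2544314/2544314 ≈ -0.00062692*I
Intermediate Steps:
I = 60 (I = 7 + 53 = 60)
d = -104520 (d = 60*(-1742) = -104520)
g = I*√2544314 (g = √(-104520 - 2439794) = √(-2544314) = I*√2544314 ≈ 1595.1*I)
1/g = 1/(I*√2544314) = -I*√2544314/2544314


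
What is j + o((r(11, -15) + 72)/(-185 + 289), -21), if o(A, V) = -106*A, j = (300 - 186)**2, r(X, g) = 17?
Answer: 671075/52 ≈ 12905.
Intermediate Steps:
j = 12996 (j = 114**2 = 12996)
j + o((r(11, -15) + 72)/(-185 + 289), -21) = 12996 - 106*(17 + 72)/(-185 + 289) = 12996 - 9434/104 = 12996 - 106*89/104 = 12996 - 4717/52 = 671075/52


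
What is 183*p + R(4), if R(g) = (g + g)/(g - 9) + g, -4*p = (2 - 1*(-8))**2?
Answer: -22863/5 ≈ -4572.6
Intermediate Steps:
p = -25 (p = -(2 - 1*(-8))**2/4 = -(2 + 8)**2/4 = -1/4*10**2 = -1/4*100 = -25)
R(g) = g + 2*g/(-9 + g) (R(g) = (2*g)/(-9 + g) + g = 2*g/(-9 + g) + g = g + 2*g/(-9 + g))
183*p + R(4) = 183*(-25) + 4*(-7 + 4)/(-9 + 4) = -4575 + 4*(-3)/(-5) = -4575 + 4*(-1/5)*(-3) = -4575 + 12/5 = -22863/5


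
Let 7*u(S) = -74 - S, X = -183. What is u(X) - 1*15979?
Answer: -111744/7 ≈ -15963.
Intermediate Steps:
u(S) = -74/7 - S/7 (u(S) = (-74 - S)/7 = -74/7 - S/7)
u(X) - 1*15979 = (-74/7 - 1/7*(-183)) - 1*15979 = (-74/7 + 183/7) - 15979 = 109/7 - 15979 = -111744/7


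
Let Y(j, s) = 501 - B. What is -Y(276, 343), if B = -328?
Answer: -829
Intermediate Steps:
Y(j, s) = 829 (Y(j, s) = 501 - 1*(-328) = 501 + 328 = 829)
-Y(276, 343) = -1*829 = -829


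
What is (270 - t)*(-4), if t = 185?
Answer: -340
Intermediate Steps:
(270 - t)*(-4) = (270 - 1*185)*(-4) = (270 - 185)*(-4) = 85*(-4) = -340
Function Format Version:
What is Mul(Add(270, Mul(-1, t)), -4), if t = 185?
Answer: -340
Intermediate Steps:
Mul(Add(270, Mul(-1, t)), -4) = Mul(Add(270, Mul(-1, 185)), -4) = Mul(Add(270, -185), -4) = Mul(85, -4) = -340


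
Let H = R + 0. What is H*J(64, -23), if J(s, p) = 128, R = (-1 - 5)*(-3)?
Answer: 2304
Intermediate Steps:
R = 18 (R = -6*(-3) = 18)
H = 18 (H = 18 + 0 = 18)
H*J(64, -23) = 18*128 = 2304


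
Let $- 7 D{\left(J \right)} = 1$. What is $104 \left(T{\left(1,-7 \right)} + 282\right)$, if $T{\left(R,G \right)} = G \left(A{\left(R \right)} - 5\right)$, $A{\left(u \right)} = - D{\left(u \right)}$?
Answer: $32864$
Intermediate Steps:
$D{\left(J \right)} = - \frac{1}{7}$ ($D{\left(J \right)} = \left(- \frac{1}{7}\right) 1 = - \frac{1}{7}$)
$A{\left(u \right)} = \frac{1}{7}$ ($A{\left(u \right)} = \left(-1\right) \left(- \frac{1}{7}\right) = \frac{1}{7}$)
$T{\left(R,G \right)} = - \frac{34 G}{7}$ ($T{\left(R,G \right)} = G \left(\frac{1}{7} - 5\right) = G \left(- \frac{34}{7}\right) = - \frac{34 G}{7}$)
$104 \left(T{\left(1,-7 \right)} + 282\right) = 104 \left(\left(- \frac{34}{7}\right) \left(-7\right) + 282\right) = 104 \left(34 + 282\right) = 104 \cdot 316 = 32864$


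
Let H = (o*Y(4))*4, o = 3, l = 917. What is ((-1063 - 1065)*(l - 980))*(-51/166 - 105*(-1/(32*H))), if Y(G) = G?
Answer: -85055229/2656 ≈ -32024.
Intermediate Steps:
H = 48 (H = (3*4)*4 = 12*4 = 48)
((-1063 - 1065)*(l - 980))*(-51/166 - 105*(-1/(32*H))) = ((-1063 - 1065)*(917 - 980))*(-51/166 - 105/((-32*48))) = (-2128*(-63))*(-51*1/166 - 105/(-1536)) = 134064*(-51/166 - 105*(-1/1536)) = 134064*(-51/166 + 35/512) = 134064*(-10151/42496) = -85055229/2656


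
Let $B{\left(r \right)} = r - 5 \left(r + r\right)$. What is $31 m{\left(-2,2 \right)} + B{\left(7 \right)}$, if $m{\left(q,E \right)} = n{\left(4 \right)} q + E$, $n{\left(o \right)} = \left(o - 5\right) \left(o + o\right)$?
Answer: $495$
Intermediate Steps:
$n{\left(o \right)} = 2 o \left(-5 + o\right)$ ($n{\left(o \right)} = \left(-5 + o\right) 2 o = 2 o \left(-5 + o\right)$)
$m{\left(q,E \right)} = E - 8 q$ ($m{\left(q,E \right)} = 2 \cdot 4 \left(-5 + 4\right) q + E = 2 \cdot 4 \left(-1\right) q + E = - 8 q + E = E - 8 q$)
$B{\left(r \right)} = - 9 r$ ($B{\left(r \right)} = r - 5 \cdot 2 r = r - 10 r = - 9 r$)
$31 m{\left(-2,2 \right)} + B{\left(7 \right)} = 31 \left(2 - -16\right) - 63 = 31 \left(2 + 16\right) - 63 = 31 \cdot 18 - 63 = 558 - 63 = 495$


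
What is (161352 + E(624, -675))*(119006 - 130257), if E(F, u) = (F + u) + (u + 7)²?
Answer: -6835263775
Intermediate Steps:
E(F, u) = F + u + (7 + u)² (E(F, u) = (F + u) + (7 + u)² = F + u + (7 + u)²)
(161352 + E(624, -675))*(119006 - 130257) = (161352 + (624 - 675 + (7 - 675)²))*(119006 - 130257) = (161352 + (624 - 675 + (-668)²))*(-11251) = (161352 + (624 - 675 + 446224))*(-11251) = (161352 + 446173)*(-11251) = 607525*(-11251) = -6835263775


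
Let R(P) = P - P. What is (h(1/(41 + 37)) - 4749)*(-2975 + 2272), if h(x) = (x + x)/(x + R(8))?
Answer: 3337141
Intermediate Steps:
R(P) = 0
h(x) = 2 (h(x) = (x + x)/(x + 0) = (2*x)/x = 2)
(h(1/(41 + 37)) - 4749)*(-2975 + 2272) = (2 - 4749)*(-2975 + 2272) = -4747*(-703) = 3337141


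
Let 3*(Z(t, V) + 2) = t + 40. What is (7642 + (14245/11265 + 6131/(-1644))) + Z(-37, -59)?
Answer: 9430871675/1234644 ≈ 7638.5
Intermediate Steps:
Z(t, V) = 34/3 + t/3 (Z(t, V) = -2 + (t + 40)/3 = -2 + (40 + t)/3 = -2 + (40/3 + t/3) = 34/3 + t/3)
(7642 + (14245/11265 + 6131/(-1644))) + Z(-37, -59) = (7642 + (14245/11265 + 6131/(-1644))) + (34/3 + (1/3)*(-37)) = (7642 + (14245*(1/11265) + 6131*(-1/1644))) + (34/3 - 37/3) = (7642 + (2849/2253 - 6131/1644)) - 1 = (7642 - 3043129/1234644) - 1 = 9432106319/1234644 - 1 = 9430871675/1234644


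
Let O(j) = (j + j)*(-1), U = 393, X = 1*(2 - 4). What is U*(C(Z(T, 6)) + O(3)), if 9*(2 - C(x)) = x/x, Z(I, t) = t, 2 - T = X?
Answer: -4847/3 ≈ -1615.7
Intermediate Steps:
X = -2 (X = 1*(-2) = -2)
T = 4 (T = 2 - 1*(-2) = 2 + 2 = 4)
C(x) = 17/9 (C(x) = 2 - x/(9*x) = 2 - ⅑*1 = 2 - ⅑ = 17/9)
O(j) = -2*j (O(j) = (2*j)*(-1) = -2*j)
U*(C(Z(T, 6)) + O(3)) = 393*(17/9 - 2*3) = 393*(17/9 - 6) = 393*(-37/9) = -4847/3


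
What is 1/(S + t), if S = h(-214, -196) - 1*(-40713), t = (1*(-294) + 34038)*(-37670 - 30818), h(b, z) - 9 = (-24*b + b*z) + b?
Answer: -1/2310971484 ≈ -4.3272e-10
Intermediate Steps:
h(b, z) = 9 - 23*b + b*z (h(b, z) = 9 + ((-24*b + b*z) + b) = 9 + (-23*b + b*z) = 9 - 23*b + b*z)
t = -2311059072 (t = (-294 + 34038)*(-68488) = 33744*(-68488) = -2311059072)
S = 87588 (S = (9 - 23*(-214) - 214*(-196)) - 1*(-40713) = (9 + 4922 + 41944) + 40713 = 46875 + 40713 = 87588)
1/(S + t) = 1/(87588 - 2311059072) = 1/(-2310971484) = -1/2310971484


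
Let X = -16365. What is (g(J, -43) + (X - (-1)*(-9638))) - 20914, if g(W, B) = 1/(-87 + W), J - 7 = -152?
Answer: -10884745/232 ≈ -46917.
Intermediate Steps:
J = -145 (J = 7 - 152 = -145)
(g(J, -43) + (X - (-1)*(-9638))) - 20914 = (1/(-87 - 145) + (-16365 - (-1)*(-9638))) - 20914 = (1/(-232) + (-16365 - 1*9638)) - 20914 = (-1/232 + (-16365 - 9638)) - 20914 = (-1/232 - 26003) - 20914 = -6032697/232 - 20914 = -10884745/232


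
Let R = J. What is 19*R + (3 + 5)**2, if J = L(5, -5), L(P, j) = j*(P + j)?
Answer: 64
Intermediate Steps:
J = 0 (J = -5*(5 - 5) = -5*0 = 0)
R = 0
19*R + (3 + 5)**2 = 19*0 + (3 + 5)**2 = 0 + 8**2 = 0 + 64 = 64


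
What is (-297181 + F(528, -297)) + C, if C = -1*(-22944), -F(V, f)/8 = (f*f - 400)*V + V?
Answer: -371183677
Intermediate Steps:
F(V, f) = -8*V - 8*V*(-400 + f²) (F(V, f) = -8*((f*f - 400)*V + V) = -8*((f² - 400)*V + V) = -8*((-400 + f²)*V + V) = -8*(V*(-400 + f²) + V) = -8*(V + V*(-400 + f²)) = -8*V - 8*V*(-400 + f²))
C = 22944
(-297181 + F(528, -297)) + C = (-297181 + 8*528*(399 - 1*(-297)²)) + 22944 = (-297181 + 8*528*(399 - 1*88209)) + 22944 = (-297181 + 8*528*(399 - 88209)) + 22944 = (-297181 + 8*528*(-87810)) + 22944 = (-297181 - 370909440) + 22944 = -371206621 + 22944 = -371183677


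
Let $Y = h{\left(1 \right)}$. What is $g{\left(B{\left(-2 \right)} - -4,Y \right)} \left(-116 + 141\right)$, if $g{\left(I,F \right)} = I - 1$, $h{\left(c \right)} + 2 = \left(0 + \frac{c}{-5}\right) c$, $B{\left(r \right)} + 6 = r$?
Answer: $-125$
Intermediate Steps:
$B{\left(r \right)} = -6 + r$
$h{\left(c \right)} = -2 - \frac{c^{2}}{5}$ ($h{\left(c \right)} = -2 + \left(0 + \frac{c}{-5}\right) c = -2 + \left(0 + c \left(- \frac{1}{5}\right)\right) c = -2 + \left(0 - \frac{c}{5}\right) c = -2 + - \frac{c}{5} c = -2 - \frac{c^{2}}{5}$)
$Y = - \frac{11}{5}$ ($Y = -2 - \frac{1^{2}}{5} = -2 - \frac{1}{5} = - \frac{11}{5} \approx -2.2$)
$g{\left(I,F \right)} = -1 + I$
$g{\left(B{\left(-2 \right)} - -4,Y \right)} \left(-116 + 141\right) = \left(-1 - 4\right) \left(-116 + 141\right) = \left(-1 + \left(-8 + 4\right)\right) 25 = \left(-1 - 4\right) 25 = \left(-5\right) 25 = -125$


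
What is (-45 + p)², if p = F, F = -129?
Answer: 30276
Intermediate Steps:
p = -129
(-45 + p)² = (-45 - 129)² = (-174)² = 30276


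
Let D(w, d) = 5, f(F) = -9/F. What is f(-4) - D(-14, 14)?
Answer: -11/4 ≈ -2.7500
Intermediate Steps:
f(-4) - D(-14, 14) = -9/(-4) - 1*5 = -9*(-1/4) - 5 = 9/4 - 5 = -11/4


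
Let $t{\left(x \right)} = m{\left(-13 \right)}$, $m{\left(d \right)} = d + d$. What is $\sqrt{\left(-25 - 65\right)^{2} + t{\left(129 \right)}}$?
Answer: $\sqrt{8074} \approx 89.855$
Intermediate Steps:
$m{\left(d \right)} = 2 d$
$t{\left(x \right)} = -26$ ($t{\left(x \right)} = 2 \left(-13\right) = -26$)
$\sqrt{\left(-25 - 65\right)^{2} + t{\left(129 \right)}} = \sqrt{\left(-25 - 65\right)^{2} - 26} = \sqrt{\left(-90\right)^{2} - 26} = \sqrt{8100 - 26} = \sqrt{8074}$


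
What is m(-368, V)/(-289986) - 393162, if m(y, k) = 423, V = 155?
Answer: -38003825385/96662 ≈ -3.9316e+5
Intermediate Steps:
m(-368, V)/(-289986) - 393162 = 423/(-289986) - 393162 = 423*(-1/289986) - 393162 = -141/96662 - 393162 = -38003825385/96662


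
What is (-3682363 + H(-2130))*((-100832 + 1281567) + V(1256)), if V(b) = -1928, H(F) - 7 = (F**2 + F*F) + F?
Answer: 6352961068398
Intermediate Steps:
H(F) = 7 + F + 2*F**2 (H(F) = 7 + ((F**2 + F*F) + F) = 7 + ((F**2 + F**2) + F) = 7 + (2*F**2 + F) = 7 + (F + 2*F**2) = 7 + F + 2*F**2)
(-3682363 + H(-2130))*((-100832 + 1281567) + V(1256)) = (-3682363 + (7 - 2130 + 2*(-2130)**2))*((-100832 + 1281567) - 1928) = (-3682363 + (7 - 2130 + 2*4536900))*(1180735 - 1928) = (-3682363 + (7 - 2130 + 9073800))*1178807 = (-3682363 + 9071677)*1178807 = 5389314*1178807 = 6352961068398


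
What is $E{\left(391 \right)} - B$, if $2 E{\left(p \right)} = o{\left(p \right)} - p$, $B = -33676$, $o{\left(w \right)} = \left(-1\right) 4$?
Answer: $\frac{66957}{2} \approx 33479.0$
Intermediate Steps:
$o{\left(w \right)} = -4$
$E{\left(p \right)} = -2 - \frac{p}{2}$ ($E{\left(p \right)} = \frac{-4 - p}{2} = -2 - \frac{p}{2}$)
$E{\left(391 \right)} - B = \left(-2 - \frac{391}{2}\right) - -33676 = \left(-2 - \frac{391}{2}\right) + 33676 = - \frac{395}{2} + 33676 = \frac{66957}{2}$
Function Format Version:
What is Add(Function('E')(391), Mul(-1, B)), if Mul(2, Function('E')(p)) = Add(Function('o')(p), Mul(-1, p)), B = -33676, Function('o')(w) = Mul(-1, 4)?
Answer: Rational(66957, 2) ≈ 33479.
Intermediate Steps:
Function('o')(w) = -4
Function('E')(p) = Add(-2, Mul(Rational(-1, 2), p)) (Function('E')(p) = Mul(Rational(1, 2), Add(-4, Mul(-1, p))) = Add(-2, Mul(Rational(-1, 2), p)))
Add(Function('E')(391), Mul(-1, B)) = Add(Add(-2, Mul(Rational(-1, 2), 391)), Mul(-1, -33676)) = Add(Add(-2, Rational(-391, 2)), 33676) = Add(Rational(-395, 2), 33676) = Rational(66957, 2)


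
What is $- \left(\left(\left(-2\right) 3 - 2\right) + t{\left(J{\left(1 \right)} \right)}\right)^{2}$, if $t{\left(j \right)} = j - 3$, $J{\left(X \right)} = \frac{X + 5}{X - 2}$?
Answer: $-289$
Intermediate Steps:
$J{\left(X \right)} = \frac{5 + X}{-2 + X}$
$t{\left(j \right)} = -3 + j$
$- \left(\left(\left(-2\right) 3 - 2\right) + t{\left(J{\left(1 \right)} \right)}\right)^{2} = - \left(\left(\left(-2\right) 3 - 2\right) + \left(-3 + \frac{5 + 1}{-2 + 1}\right)\right)^{2} = - \left(\left(-6 - 2\right) + \left(-3 + \frac{1}{-1} \cdot 6\right)\right)^{2} = - \left(-8 - 9\right)^{2} = - \left(-17\right)^{2} = \left(-1\right) 289 = -289$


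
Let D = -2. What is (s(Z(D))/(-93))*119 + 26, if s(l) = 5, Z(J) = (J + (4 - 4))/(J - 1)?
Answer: 1823/93 ≈ 19.602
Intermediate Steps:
Z(J) = J/(-1 + J) (Z(J) = (J + 0)/(-1 + J) = J/(-1 + J))
(s(Z(D))/(-93))*119 + 26 = (5/(-93))*119 + 26 = (5*(-1/93))*119 + 26 = -5/93*119 + 26 = -595/93 + 26 = 1823/93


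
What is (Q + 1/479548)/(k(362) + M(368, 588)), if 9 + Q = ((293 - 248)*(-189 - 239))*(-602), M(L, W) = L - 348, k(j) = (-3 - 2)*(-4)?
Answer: 5560124561029/19181920 ≈ 2.8986e+5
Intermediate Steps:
k(j) = 20 (k(j) = -5*(-4) = 20)
M(L, W) = -348 + L
Q = 11594511 (Q = -9 + ((293 - 248)*(-189 - 239))*(-602) = -9 + (45*(-428))*(-602) = -9 - 19260*(-602) = -9 + 11594520 = 11594511)
(Q + 1/479548)/(k(362) + M(368, 588)) = (11594511 + 1/479548)/(20 + (-348 + 368)) = (11594511 + 1/479548)/(20 + 20) = (5560124561029/479548)/40 = (5560124561029/479548)*(1/40) = 5560124561029/19181920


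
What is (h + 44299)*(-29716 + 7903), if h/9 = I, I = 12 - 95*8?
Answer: -819448971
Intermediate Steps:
I = -748 (I = 12 - 19*40 = 12 - 760 = -748)
h = -6732 (h = 9*(-748) = -6732)
(h + 44299)*(-29716 + 7903) = (-6732 + 44299)*(-29716 + 7903) = 37567*(-21813) = -819448971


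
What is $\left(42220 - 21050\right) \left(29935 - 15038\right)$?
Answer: $315369490$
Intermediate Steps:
$\left(42220 - 21050\right) \left(29935 - 15038\right) = 21170 \cdot 14897 = 315369490$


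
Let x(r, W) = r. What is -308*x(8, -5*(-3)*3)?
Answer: -2464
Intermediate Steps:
-308*x(8, -5*(-3)*3) = -308*8 = -2464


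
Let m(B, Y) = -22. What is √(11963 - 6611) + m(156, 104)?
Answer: -22 + 2*√1338 ≈ 51.157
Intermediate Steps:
√(11963 - 6611) + m(156, 104) = √(11963 - 6611) - 22 = √5352 - 22 = 2*√1338 - 22 = -22 + 2*√1338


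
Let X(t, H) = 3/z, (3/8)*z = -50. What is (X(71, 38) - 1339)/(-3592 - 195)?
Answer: 535609/1514800 ≈ 0.35358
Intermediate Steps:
z = -400/3 (z = (8/3)*(-50) = -400/3 ≈ -133.33)
X(t, H) = -9/400 (X(t, H) = 3/(-400/3) = 3*(-3/400) = -9/400)
(X(71, 38) - 1339)/(-3592 - 195) = (-9/400 - 1339)/(-3592 - 195) = -535609/400/(-3787) = -535609/400*(-1/3787) = 535609/1514800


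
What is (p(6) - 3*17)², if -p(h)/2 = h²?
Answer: 15129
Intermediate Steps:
p(h) = -2*h²
(p(6) - 3*17)² = (-2*6² - 3*17)² = (-2*36 - 51)² = (-72 - 51)² = (-123)² = 15129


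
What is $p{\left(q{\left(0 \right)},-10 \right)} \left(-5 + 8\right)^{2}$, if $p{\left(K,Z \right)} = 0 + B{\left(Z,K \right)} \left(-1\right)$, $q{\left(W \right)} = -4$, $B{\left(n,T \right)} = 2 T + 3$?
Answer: $45$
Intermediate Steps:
$B{\left(n,T \right)} = 3 + 2 T$
$p{\left(K,Z \right)} = -3 - 2 K$ ($p{\left(K,Z \right)} = 0 + \left(3 + 2 K\right) \left(-1\right) = 0 - \left(3 + 2 K\right) = -3 - 2 K$)
$p{\left(q{\left(0 \right)},-10 \right)} \left(-5 + 8\right)^{2} = \left(-3 - -8\right) \left(-5 + 8\right)^{2} = \left(-3 + 8\right) 3^{2} = 5 \cdot 9 = 45$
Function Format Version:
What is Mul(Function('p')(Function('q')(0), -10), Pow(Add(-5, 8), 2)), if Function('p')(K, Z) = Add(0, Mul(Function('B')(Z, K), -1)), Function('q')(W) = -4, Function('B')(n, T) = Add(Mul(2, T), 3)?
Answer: 45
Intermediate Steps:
Function('B')(n, T) = Add(3, Mul(2, T))
Function('p')(K, Z) = Add(-3, Mul(-2, K)) (Function('p')(K, Z) = Add(0, Mul(Add(3, Mul(2, K)), -1)) = Add(0, Add(-3, Mul(-2, K))) = Add(-3, Mul(-2, K)))
Mul(Function('p')(Function('q')(0), -10), Pow(Add(-5, 8), 2)) = Mul(Add(-3, Mul(-2, -4)), Pow(Add(-5, 8), 2)) = Mul(Add(-3, 8), Pow(3, 2)) = Mul(5, 9) = 45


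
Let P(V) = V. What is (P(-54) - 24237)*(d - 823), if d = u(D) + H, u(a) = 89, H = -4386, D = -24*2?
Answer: 124369920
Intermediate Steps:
D = -48
d = -4297 (d = 89 - 4386 = -4297)
(P(-54) - 24237)*(d - 823) = (-54 - 24237)*(-4297 - 823) = -24291*(-5120) = 124369920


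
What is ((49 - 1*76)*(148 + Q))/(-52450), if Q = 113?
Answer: 7047/52450 ≈ 0.13436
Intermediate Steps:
((49 - 1*76)*(148 + Q))/(-52450) = ((49 - 1*76)*(148 + 113))/(-52450) = ((49 - 76)*261)*(-1/52450) = -27*261*(-1/52450) = -7047*(-1/52450) = 7047/52450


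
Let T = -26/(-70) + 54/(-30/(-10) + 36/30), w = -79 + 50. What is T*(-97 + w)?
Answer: -8334/5 ≈ -1666.8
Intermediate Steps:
w = -29
T = 463/35 (T = -26*(-1/70) + 54/(-30*(-⅒) + 36*(1/30)) = 13/35 + 54/(3 + 6/5) = 13/35 + 54/(21/5) = 13/35 + 54*(5/21) = 13/35 + 90/7 = 463/35 ≈ 13.229)
T*(-97 + w) = 463*(-97 - 29)/35 = (463/35)*(-126) = -8334/5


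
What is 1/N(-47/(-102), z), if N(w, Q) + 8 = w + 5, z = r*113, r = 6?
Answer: -102/259 ≈ -0.39382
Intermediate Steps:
z = 678 (z = 6*113 = 678)
N(w, Q) = -3 + w (N(w, Q) = -8 + (w + 5) = -8 + (5 + w) = -3 + w)
1/N(-47/(-102), z) = 1/(-3 - 47/(-102)) = 1/(-3 - 47*(-1/102)) = 1/(-3 + 47/102) = 1/(-259/102) = -102/259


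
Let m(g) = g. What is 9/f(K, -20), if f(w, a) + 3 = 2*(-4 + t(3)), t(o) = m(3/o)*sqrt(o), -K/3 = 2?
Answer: -99/109 - 18*sqrt(3)/109 ≈ -1.1943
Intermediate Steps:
K = -6 (K = -3*2 = -6)
t(o) = 3/sqrt(o) (t(o) = (3/o)*sqrt(o) = 3/sqrt(o))
f(w, a) = -11 + 2*sqrt(3) (f(w, a) = -3 + 2*(-4 + 3/sqrt(3)) = -3 + 2*(-4 + 3*(sqrt(3)/3)) = -3 + 2*(-4 + sqrt(3)) = -3 + (-8 + 2*sqrt(3)) = -11 + 2*sqrt(3))
9/f(K, -20) = 9/(-11 + 2*sqrt(3))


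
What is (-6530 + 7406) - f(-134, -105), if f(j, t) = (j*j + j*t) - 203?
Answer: -30947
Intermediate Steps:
f(j, t) = -203 + j**2 + j*t (f(j, t) = (j**2 + j*t) - 203 = -203 + j**2 + j*t)
(-6530 + 7406) - f(-134, -105) = (-6530 + 7406) - (-203 + (-134)**2 - 134*(-105)) = 876 - (-203 + 17956 + 14070) = 876 - 1*31823 = 876 - 31823 = -30947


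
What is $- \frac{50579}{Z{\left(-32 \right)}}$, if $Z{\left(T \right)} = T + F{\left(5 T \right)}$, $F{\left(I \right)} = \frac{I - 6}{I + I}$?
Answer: $\frac{8092640}{5037} \approx 1606.6$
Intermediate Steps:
$F{\left(I \right)} = \frac{-6 + I}{2 I}$
$Z{\left(T \right)} = T + \frac{-6 + 5 T}{10 T}$ ($Z{\left(T \right)} = T + \frac{-6 + 5 T}{2 \cdot 5 T} = T + \frac{\frac{1}{5 T} \left(-6 + 5 T\right)}{2} = T + \frac{-6 + 5 T}{10 T}$)
$- \frac{50579}{Z{\left(-32 \right)}} = - \frac{50579}{\frac{1}{2} - 32 - \frac{3}{5 \left(-32\right)}} = - \frac{50579}{\frac{1}{2} - 32 - - \frac{3}{160}} = - \frac{50579}{\frac{1}{2} - 32 + \frac{3}{160}} = - \frac{50579}{- \frac{5037}{160}} = \left(-50579\right) \left(- \frac{160}{5037}\right) = \frac{8092640}{5037}$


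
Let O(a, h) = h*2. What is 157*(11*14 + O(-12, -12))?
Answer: 20410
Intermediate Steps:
O(a, h) = 2*h
157*(11*14 + O(-12, -12)) = 157*(11*14 + 2*(-12)) = 157*(154 - 24) = 157*130 = 20410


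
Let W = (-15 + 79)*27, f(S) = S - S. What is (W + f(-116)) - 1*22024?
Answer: -20296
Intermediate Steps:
f(S) = 0
W = 1728 (W = 64*27 = 1728)
(W + f(-116)) - 1*22024 = (1728 + 0) - 1*22024 = 1728 - 22024 = -20296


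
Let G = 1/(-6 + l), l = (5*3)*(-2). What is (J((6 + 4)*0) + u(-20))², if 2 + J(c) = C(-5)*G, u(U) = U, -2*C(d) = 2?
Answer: 625681/1296 ≈ 482.78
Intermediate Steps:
C(d) = -1 (C(d) = -½*2 = -1)
l = -30 (l = 15*(-2) = -30)
G = -1/36 (G = 1/(-6 - 30) = 1/(-36) = -1/36 ≈ -0.027778)
J(c) = -71/36 (J(c) = -2 - 1*(-1/36) = -2 + 1/36 = -71/36)
(J((6 + 4)*0) + u(-20))² = (-71/36 - 20)² = (-791/36)² = 625681/1296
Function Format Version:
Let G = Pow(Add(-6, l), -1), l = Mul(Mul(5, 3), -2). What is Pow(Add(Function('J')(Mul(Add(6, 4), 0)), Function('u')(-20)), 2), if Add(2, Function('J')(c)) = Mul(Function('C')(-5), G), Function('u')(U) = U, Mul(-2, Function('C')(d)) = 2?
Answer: Rational(625681, 1296) ≈ 482.78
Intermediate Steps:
Function('C')(d) = -1 (Function('C')(d) = Mul(Rational(-1, 2), 2) = -1)
l = -30 (l = Mul(15, -2) = -30)
G = Rational(-1, 36) (G = Pow(Add(-6, -30), -1) = Pow(-36, -1) = Rational(-1, 36) ≈ -0.027778)
Function('J')(c) = Rational(-71, 36) (Function('J')(c) = Add(-2, Mul(-1, Rational(-1, 36))) = Add(-2, Rational(1, 36)) = Rational(-71, 36))
Pow(Add(Function('J')(Mul(Add(6, 4), 0)), Function('u')(-20)), 2) = Pow(Add(Rational(-71, 36), -20), 2) = Pow(Rational(-791, 36), 2) = Rational(625681, 1296)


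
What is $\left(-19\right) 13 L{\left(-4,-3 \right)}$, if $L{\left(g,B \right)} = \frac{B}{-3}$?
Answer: $-247$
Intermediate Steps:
$L{\left(g,B \right)} = - \frac{B}{3}$ ($L{\left(g,B \right)} = B \left(- \frac{1}{3}\right) = - \frac{B}{3}$)
$\left(-19\right) 13 L{\left(-4,-3 \right)} = \left(-19\right) 13 \left(\left(- \frac{1}{3}\right) \left(-3\right)\right) = \left(-247\right) 1 = -247$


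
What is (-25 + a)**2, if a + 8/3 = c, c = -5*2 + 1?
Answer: 12100/9 ≈ 1344.4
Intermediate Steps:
c = -9 (c = -10 + 1 = -9)
a = -35/3 (a = -8/3 - 9 = -35/3 ≈ -11.667)
(-25 + a)**2 = (-25 - 35/3)**2 = (-110/3)**2 = 12100/9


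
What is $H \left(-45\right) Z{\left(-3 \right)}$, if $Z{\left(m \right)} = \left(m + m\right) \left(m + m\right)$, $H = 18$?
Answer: $-29160$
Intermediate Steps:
$Z{\left(m \right)} = 4 m^{2}$ ($Z{\left(m \right)} = 2 m 2 m = 4 m^{2}$)
$H \left(-45\right) Z{\left(-3 \right)} = 18 \left(-45\right) 4 \left(-3\right)^{2} = - 810 \cdot 4 \cdot 9 = \left(-810\right) 36 = -29160$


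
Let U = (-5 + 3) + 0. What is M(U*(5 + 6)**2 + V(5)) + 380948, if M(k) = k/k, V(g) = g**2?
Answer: 380949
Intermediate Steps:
U = -2 (U = -2 + 0 = -2)
M(k) = 1
M(U*(5 + 6)**2 + V(5)) + 380948 = 1 + 380948 = 380949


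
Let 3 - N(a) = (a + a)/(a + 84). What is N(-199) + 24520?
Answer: 2819747/115 ≈ 24520.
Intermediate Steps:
N(a) = 3 - 2*a/(84 + a) (N(a) = 3 - (a + a)/(a + 84) = 3 - 2*a/(84 + a))
N(-199) + 24520 = (252 - 199)/(84 - 199) + 24520 = 53/(-115) + 24520 = -1/115*53 + 24520 = -53/115 + 24520 = 2819747/115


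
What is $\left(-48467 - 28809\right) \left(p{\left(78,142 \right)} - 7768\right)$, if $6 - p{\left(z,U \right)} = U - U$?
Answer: $599816312$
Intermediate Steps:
$p{\left(z,U \right)} = 6$ ($p{\left(z,U \right)} = 6 - \left(U - U\right) = 6 - 0 = 6 + 0 = 6$)
$\left(-48467 - 28809\right) \left(p{\left(78,142 \right)} - 7768\right) = \left(-48467 - 28809\right) \left(6 - 7768\right) = \left(-77276\right) \left(-7762\right) = 599816312$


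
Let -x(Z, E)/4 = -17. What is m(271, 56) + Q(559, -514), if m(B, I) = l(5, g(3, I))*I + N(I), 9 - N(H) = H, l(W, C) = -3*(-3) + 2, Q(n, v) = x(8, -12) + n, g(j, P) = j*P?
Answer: 1196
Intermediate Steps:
x(Z, E) = 68 (x(Z, E) = -4*(-17) = 68)
g(j, P) = P*j
Q(n, v) = 68 + n
l(W, C) = 11 (l(W, C) = 9 + 2 = 11)
N(H) = 9 - H
m(B, I) = 9 + 10*I (m(B, I) = 11*I + (9 - I) = 9 + 10*I)
m(271, 56) + Q(559, -514) = (9 + 10*56) + (68 + 559) = (9 + 560) + 627 = 569 + 627 = 1196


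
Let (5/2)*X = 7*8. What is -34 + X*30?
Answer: 638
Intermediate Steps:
X = 112/5 (X = 2*(7*8)/5 = (⅖)*56 = 112/5 ≈ 22.400)
-34 + X*30 = -34 + (112/5)*30 = -34 + 672 = 638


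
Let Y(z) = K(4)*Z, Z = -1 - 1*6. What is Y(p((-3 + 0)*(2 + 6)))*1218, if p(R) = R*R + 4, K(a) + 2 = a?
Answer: -17052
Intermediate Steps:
Z = -7 (Z = -1 - 6 = -7)
K(a) = -2 + a
p(R) = 4 + R² (p(R) = R² + 4 = 4 + R²)
Y(z) = -14 (Y(z) = (-2 + 4)*(-7) = 2*(-7) = -14)
Y(p((-3 + 0)*(2 + 6)))*1218 = -14*1218 = -17052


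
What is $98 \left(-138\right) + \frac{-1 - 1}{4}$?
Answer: $- \frac{27049}{2} \approx -13525.0$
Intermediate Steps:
$98 \left(-138\right) + \frac{-1 - 1}{4} = -13524 - \frac{1}{2} = - \frac{27049}{2}$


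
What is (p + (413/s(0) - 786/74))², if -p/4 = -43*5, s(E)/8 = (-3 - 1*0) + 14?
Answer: 7733165654449/10601536 ≈ 7.2944e+5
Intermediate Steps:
s(E) = 88 (s(E) = 8*((-3 - 1*0) + 14) = 8*((-3 + 0) + 14) = 8*(-3 + 14) = 8*11 = 88)
p = 860 (p = -(-172)*5 = -4*(-215) = 860)
(p + (413/s(0) - 786/74))² = (860 + (413/88 - 786/74))² = (860 + (413*(1/88) - 786*1/74))² = (860 + (413/88 - 393/37))² = (860 - 19303/3256)² = (2780857/3256)² = 7733165654449/10601536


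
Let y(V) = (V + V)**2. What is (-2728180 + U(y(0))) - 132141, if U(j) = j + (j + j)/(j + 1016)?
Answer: -2860321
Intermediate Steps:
y(V) = 4*V**2 (y(V) = (2*V)**2 = 4*V**2)
U(j) = j + 2*j/(1016 + j) (U(j) = j + (2*j)/(1016 + j) = j + 2*j/(1016 + j))
(-2728180 + U(y(0))) - 132141 = (-2728180 + (4*0**2)*(1018 + 4*0**2)/(1016 + 4*0**2)) - 132141 = (-2728180 + (4*0)*(1018 + 4*0)/(1016 + 4*0)) - 132141 = (-2728180 + 0*(1018 + 0)/(1016 + 0)) - 132141 = (-2728180 + 0*1018/1016) - 132141 = (-2728180 + 0*(1/1016)*1018) - 132141 = (-2728180 + 0) - 132141 = -2728180 - 132141 = -2860321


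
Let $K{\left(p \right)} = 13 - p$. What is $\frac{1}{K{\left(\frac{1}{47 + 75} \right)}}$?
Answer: $\frac{122}{1585} \approx 0.076972$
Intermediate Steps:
$\frac{1}{K{\left(\frac{1}{47 + 75} \right)}} = \frac{1}{13 - \frac{1}{47 + 75}} = \frac{1}{13 - \frac{1}{122}} = \frac{1}{\frac{1585}{122}} = \frac{122}{1585}$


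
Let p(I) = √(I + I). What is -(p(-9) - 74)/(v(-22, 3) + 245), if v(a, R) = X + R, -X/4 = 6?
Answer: 37/112 - 3*I*√2/224 ≈ 0.33036 - 0.01894*I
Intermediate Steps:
X = -24 (X = -4*6 = -24)
p(I) = √2*√I (p(I) = √(2*I) = √2*√I)
v(a, R) = -24 + R
-(p(-9) - 74)/(v(-22, 3) + 245) = -(√2*√(-9) - 74)/((-24 + 3) + 245) = -(√2*(3*I) - 74)/(-21 + 245) = -(3*I*√2 - 74)/224 = -(-74 + 3*I*√2)/224 = -(-37/112 + 3*I*√2/224) = 37/112 - 3*I*√2/224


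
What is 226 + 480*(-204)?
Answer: -97694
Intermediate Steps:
226 + 480*(-204) = 226 - 97920 = -97694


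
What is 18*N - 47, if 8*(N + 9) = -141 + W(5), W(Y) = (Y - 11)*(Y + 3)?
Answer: -2537/4 ≈ -634.25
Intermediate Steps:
W(Y) = (-11 + Y)*(3 + Y)
N = -261/8 (N = -9 + (-141 + (-33 + 5² - 8*5))/8 = -9 + (-141 + (-33 + 25 - 40))/8 = -9 + (-141 - 48)/8 = -9 + (⅛)*(-189) = -9 - 189/8 = -261/8 ≈ -32.625)
18*N - 47 = 18*(-261/8) - 47 = -2349/4 - 47 = -2537/4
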